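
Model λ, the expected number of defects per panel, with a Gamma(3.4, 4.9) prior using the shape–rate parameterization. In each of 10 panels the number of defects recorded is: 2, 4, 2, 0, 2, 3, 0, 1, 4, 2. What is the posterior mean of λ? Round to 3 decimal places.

The Poisson likelihood adds the total count to the shape and the number of exposure periods to the rate. Here ∑xᵢ = 20 and n = 10, so shape 3.4→23.4 and rate 4.9→14.9.
E[λ | data] = 23.4/14.9 = 1.570.

Posterior mean ≈ 1.570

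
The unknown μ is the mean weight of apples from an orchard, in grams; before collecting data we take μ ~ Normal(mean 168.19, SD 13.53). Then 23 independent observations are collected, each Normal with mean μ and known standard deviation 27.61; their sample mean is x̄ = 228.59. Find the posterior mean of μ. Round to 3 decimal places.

With known σ, the Normal prior is conjugate. Weight on the data is w = (n/σ²)/(n/σ² + 1/τ₀²) = 0.0301714/(0.0301714+0.00546266) = 0.84670.
Posterior mean = w·x̄ + (1−w)·μ₀ = 0.84670·228.59 + 0.15330·168.19 = 219.331.

Posterior mean ≈ 219.331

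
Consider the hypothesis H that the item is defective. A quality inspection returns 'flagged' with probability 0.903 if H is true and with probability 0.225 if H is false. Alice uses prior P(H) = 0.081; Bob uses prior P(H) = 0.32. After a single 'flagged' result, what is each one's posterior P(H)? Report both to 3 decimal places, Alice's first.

P('+'|H) = 0.903, P('+'|¬H) = 0.225.
Alice: numerator 0.903·0.081 = 0.073143; evidence = 0.073143+0.225·0.919 = 0.27992; posterior = 0.261.
Bob: numerator 0.903·0.32 = 0.28896; evidence = 0.28896+0.225·0.68 = 0.44196; posterior = 0.654.

Alice: 0.261; Bob: 0.654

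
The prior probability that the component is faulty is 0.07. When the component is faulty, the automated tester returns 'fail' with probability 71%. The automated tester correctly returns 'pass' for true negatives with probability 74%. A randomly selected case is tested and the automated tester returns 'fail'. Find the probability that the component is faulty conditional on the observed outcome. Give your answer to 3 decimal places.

P(H | E) ≈ 0.170

Write H for 'the component is faulty'. Prior odds H:¬H = 0.07/0.93 = 0.075269. For the 'fail' outcome, the likelihood ratio is 0.71/0.26 = 2.7308.
Posterior odds = 0.075269 × 2.7308 = 0.20554, so P(H|E) = 0.20554/(1+0.20554) = 0.170.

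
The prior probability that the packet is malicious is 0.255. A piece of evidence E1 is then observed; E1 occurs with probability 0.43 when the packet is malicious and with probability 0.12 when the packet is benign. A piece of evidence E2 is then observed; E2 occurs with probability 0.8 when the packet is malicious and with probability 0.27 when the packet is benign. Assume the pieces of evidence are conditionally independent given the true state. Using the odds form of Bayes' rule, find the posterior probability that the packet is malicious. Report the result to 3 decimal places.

Prior odds = 0.255/(1−0.255) = 0.34228.
Likelihood ratio for E1 = 0.43/0.12 = 3.5833.
Likelihood ratio for E2 = 0.8/0.27 = 2.9630.
Posterior odds = prior odds × LR₁ × LR₂ = 3.6341.
Posterior probability = odds/(1+odds) = 3.6341/4.6341 = 0.784.

Posterior probability ≈ 0.784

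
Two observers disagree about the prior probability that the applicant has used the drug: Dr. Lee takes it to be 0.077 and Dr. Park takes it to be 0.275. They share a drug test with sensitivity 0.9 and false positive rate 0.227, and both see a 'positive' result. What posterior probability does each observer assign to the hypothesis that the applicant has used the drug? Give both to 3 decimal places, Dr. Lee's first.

Dr. Lee: 0.249; Dr. Park: 0.601

The likelihood ratio for a 'positive' result is 0.9/0.227 = 3.9648.
Dr. Lee: prior odds 0.077/0.923 = 0.083424; posterior odds 0.33075; posterior probability 0.249.
Dr. Park: prior odds 0.275/0.725 = 0.37931; posterior odds 1.5039; posterior probability 0.601.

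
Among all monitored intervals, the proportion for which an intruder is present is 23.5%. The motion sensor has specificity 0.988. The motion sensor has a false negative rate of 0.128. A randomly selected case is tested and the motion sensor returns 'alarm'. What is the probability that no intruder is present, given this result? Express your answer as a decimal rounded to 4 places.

P(¬H | E) ≈ 0.0429

Let H be the event that an intruder is present. P(H) = 0.235, so P(¬H) = 0.765. With E the 'alarm' result, P(E|H) = 0.872 and P(E|¬H) = 0.012.
P(E) = 0.872·0.235 + 0.012·0.765 = 0.20492 + 0.0091800 = 0.21410.
By Bayes' theorem, P(H|E) = 0.20492 / 0.21410 = 0.9571. Hence P(¬H|E) = 1 − 0.9571 = 0.0429.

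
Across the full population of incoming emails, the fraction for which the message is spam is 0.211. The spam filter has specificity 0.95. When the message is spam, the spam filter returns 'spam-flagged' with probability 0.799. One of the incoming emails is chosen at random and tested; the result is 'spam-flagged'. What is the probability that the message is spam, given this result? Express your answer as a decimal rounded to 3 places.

P(H | E) ≈ 0.810

Write H for 'the message is spam'. Prior odds H:¬H = 0.211/0.789 = 0.26743. For the 'spam-flagged' outcome, the likelihood ratio is 0.799/0.05 = 15.980.
Posterior odds = 0.26743 × 15.980 = 4.2735, so P(H|E) = 4.2735/(1+4.2735) = 0.810.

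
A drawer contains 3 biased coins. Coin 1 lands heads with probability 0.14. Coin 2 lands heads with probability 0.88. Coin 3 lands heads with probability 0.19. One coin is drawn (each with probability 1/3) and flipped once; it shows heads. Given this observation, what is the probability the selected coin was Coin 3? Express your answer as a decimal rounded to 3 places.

Posterior probability ≈ 0.157

Tabulate prior·likelihood by source: [1] prior 0.333333, lik 0.14, product 0.04667; [2] prior 0.333333, lik 0.88, product 0.2933; [3] prior 0.333333, lik 0.19, product 0.06333.
Normalizing constant = 0.40333; the posterior for Coin 3 is its product over the sum, 0.06333/0.40333 = 0.157.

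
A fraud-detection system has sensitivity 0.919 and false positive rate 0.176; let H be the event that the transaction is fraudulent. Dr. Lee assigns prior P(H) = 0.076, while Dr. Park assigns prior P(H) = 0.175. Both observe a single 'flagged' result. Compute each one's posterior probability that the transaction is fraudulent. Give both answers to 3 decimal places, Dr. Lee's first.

Dr. Lee: 0.300; Dr. Park: 0.526

P('+'|H) = 0.919, P('+'|¬H) = 0.176.
Dr. Lee: numerator 0.919·0.076 = 0.069844; evidence = 0.069844+0.176·0.924 = 0.23247; posterior = 0.300.
Dr. Park: numerator 0.919·0.175 = 0.16082; evidence = 0.16082+0.176·0.825 = 0.30602; posterior = 0.526.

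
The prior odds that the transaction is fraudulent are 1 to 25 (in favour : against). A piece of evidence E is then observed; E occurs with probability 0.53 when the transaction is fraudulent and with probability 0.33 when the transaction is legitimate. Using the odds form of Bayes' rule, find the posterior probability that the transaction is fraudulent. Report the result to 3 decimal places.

Prior odds = 1/25 = 0.040000.
Likelihood ratio for E = 0.53/0.33 = 1.6061.
Posterior odds = prior odds × LR = 0.064242.
Posterior probability = odds/(1+odds) = 0.064242/1.0642 = 0.060.

Posterior probability ≈ 0.060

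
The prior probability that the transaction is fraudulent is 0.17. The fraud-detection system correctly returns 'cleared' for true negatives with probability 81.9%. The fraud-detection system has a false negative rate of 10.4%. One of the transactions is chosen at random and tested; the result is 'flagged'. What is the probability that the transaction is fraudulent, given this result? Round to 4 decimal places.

P(H | E) ≈ 0.5035

Write H for 'the transaction is fraudulent'. Prior odds H:¬H = 0.17/0.83 = 0.20482. For the 'flagged' outcome, the likelihood ratio is 0.896/0.181 = 4.9503.
Posterior odds = 0.20482 × 4.9503 = 1.0139, so P(H|E) = 1.0139/(1+1.0139) = 0.5035.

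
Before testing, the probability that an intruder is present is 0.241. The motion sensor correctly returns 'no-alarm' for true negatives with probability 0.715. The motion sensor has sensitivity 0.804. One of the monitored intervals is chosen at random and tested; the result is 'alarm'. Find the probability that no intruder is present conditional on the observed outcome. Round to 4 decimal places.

Write H for 'an intruder is present'. Prior odds H:¬H = 0.241/0.759 = 0.31752. For the 'alarm' outcome, the likelihood ratio is 0.804/0.285 = 2.8211.
Posterior odds = 0.31752 × 2.8211 = 0.89575, so P(H|E) = 0.89575/(1+0.89575) = 0.4725. Then P(¬H|E) = 1 − 0.4725 = 0.5275.

P(¬H | E) ≈ 0.5275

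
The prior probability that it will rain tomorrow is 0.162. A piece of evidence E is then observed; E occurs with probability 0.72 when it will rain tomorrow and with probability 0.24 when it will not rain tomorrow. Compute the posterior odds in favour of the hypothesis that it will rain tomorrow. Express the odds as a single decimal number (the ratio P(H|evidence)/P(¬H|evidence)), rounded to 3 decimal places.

Prior odds = 0.162/(1−0.162) = 0.19332. In log-odds, ln(0.19332) = -1.6434.
Add log likelihood ratio: ln(3.0000) = 1.0986.
Posterior log-odds = -0.54481, so posterior odds = exp(-0.54481) = 0.57995.

Posterior odds ≈ 0.580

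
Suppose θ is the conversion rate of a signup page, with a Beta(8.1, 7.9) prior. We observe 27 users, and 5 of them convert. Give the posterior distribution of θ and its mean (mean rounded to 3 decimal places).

Posterior: Beta(13.1, 29.9); mean ≈ 0.305

Observing 5 successes and 22 failures updates Beta(8.1, 7.9) by adding the success and failure counts to the two shape parameters: α = 8.1+5 = 13.1, β = 7.9+22 = 29.9.
Posterior mean = α/(α+β) = 13.1/43 = 0.305.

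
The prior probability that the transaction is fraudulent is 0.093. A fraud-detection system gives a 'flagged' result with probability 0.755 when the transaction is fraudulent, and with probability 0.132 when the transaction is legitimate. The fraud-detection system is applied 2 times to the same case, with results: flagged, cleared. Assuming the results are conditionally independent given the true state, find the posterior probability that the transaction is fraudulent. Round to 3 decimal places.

Posterior P(H) ≈ 0.142

With H the event that the transaction is fraudulent, the joint likelihood of the observed sequence is P(data|H) = 0.755·0.245 = 0.18498 and P(data|¬H) = 0.132·0.868 = 0.11458.
Bayes: P(H|data) = 0.093·0.18498 / (0.093·0.18498 + 0.907·0.11458) = 0.017203/0.12112 = 0.1420.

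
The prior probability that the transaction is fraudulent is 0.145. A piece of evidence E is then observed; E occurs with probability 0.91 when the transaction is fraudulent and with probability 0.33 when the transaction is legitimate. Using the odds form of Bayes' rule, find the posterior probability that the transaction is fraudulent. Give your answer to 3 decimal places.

Posterior probability ≈ 0.319

Prior odds = 0.145/(1−0.145) = 0.16959. In log-odds, ln(0.16959) = -1.7744.
Add log likelihood ratio: ln(2.7576) = 1.0144.
Posterior log-odds = -0.76002, so posterior odds = exp(-0.76002) = 0.46766. Converting, P(H|E) = 0.46766/1.4677 = 0.319.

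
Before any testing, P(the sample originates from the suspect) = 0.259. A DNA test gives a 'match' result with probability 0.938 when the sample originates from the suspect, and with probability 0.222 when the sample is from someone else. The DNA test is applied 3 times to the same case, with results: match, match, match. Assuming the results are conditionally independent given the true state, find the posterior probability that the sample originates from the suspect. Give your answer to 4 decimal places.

Let H be the event that the sample originates from the suspect; start with P(H) = 0.259. P('match'|H) = 0.938, P('match'|¬H) = 0.222.
Update on result 1 ('match'): P(H) ← 0.938·0.2590 / (0.938·0.2590 + 0.222·0.7410) = 0.24294/0.40744 = 0.5963.
Update on result 2 ('match'): P(H) ← 0.938·0.5963 / (0.938·0.5963 + 0.222·0.4037) = 0.55929/0.64892 = 0.8619.
Update on result 3 ('match'): P(H) ← 0.938·0.8619 / (0.938·0.8619 + 0.222·0.1381) = 0.80844/0.83910 = 0.9635.

Posterior P(H) ≈ 0.9635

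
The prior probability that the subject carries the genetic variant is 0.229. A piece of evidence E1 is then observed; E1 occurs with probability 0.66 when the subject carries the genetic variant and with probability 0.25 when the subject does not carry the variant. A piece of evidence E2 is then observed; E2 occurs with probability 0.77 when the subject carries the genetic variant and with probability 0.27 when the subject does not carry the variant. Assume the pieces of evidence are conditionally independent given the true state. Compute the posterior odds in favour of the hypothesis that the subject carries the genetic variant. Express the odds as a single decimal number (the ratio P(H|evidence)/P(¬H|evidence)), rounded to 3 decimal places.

Prior odds = 0.229/(1−0.229) = 0.29702.
Likelihood ratio for E1 = 0.66/0.25 = 2.6400.
Likelihood ratio for E2 = 0.77/0.27 = 2.8519.
Posterior odds = prior odds × LR₁ × LR₂ = 2.2362.

Posterior odds ≈ 2.236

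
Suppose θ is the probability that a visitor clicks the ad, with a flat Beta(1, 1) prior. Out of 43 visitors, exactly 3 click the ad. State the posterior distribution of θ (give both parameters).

Observing 3 successes and 40 failures updates Beta(1, 1) by adding the success and failure counts to the two shape parameters: α = 1+3 = 4, β = 1+40 = 41.

Posterior: Beta(4, 41)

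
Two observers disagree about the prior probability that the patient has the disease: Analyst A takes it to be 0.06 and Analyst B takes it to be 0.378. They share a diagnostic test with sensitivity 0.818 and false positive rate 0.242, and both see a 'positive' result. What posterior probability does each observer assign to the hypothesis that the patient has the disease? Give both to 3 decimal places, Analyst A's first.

Analyst A: 0.177; Analyst B: 0.673

The likelihood ratio for a 'positive' result is 0.818/0.242 = 3.3802.
Analyst A: prior odds 0.06/0.94 = 0.063830; posterior odds 0.21576; posterior probability 0.177.
Analyst B: prior odds 0.378/0.622 = 0.60772; posterior odds 2.0542; posterior probability 0.673.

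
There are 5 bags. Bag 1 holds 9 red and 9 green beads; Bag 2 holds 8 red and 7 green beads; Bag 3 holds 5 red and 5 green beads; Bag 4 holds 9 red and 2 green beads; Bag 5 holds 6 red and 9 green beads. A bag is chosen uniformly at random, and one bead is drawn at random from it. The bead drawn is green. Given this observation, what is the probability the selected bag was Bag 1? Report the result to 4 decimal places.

Posterior probability ≈ 0.2224

P(green|Bag 1) = 0.5; P(green|Bag 2) = 0.4667; P(green|Bag 3) = 0.5; P(green|Bag 4) = 0.1818; P(green|Bag 5) = 0.6.
Prior × likelihood for each source: 0.2·0.5=0.1000, 0.2·0.4667=0.09333, 0.2·0.5=0.1000, 0.2·0.1818=0.03636, 0.2·0.6=0.1200. Summing gives P(green) = 0.44970.
P(Bag 1 | green) = 0.1000 / 0.44970 = 0.2224.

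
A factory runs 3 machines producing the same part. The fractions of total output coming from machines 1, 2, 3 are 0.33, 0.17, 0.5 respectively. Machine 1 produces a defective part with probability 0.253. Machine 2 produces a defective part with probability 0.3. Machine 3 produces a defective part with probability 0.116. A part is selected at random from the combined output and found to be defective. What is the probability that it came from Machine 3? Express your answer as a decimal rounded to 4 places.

P(defective|M1) = 0.253; P(defective|M2) = 0.3; P(defective|M3) = 0.116.
Prior × likelihood for each source: 0.33·0.253=0.08349, 0.17·0.3=0.05100, 0.5·0.116=0.05800. Summing gives P(defective) = 0.19249.
P(Machine 3 | defective) = 0.05800 / 0.19249 = 0.3013.

Posterior probability ≈ 0.3013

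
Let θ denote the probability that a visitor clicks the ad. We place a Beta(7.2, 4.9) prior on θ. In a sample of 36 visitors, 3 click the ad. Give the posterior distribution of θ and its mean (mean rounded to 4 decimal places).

Posterior: Beta(10.2, 37.9); mean ≈ 0.2121

The binomial likelihood is conjugate to the Beta prior: with 3 successes and 33 failures, the posterior is Beta(7.2+3, 4.9+33) = Beta(10.2, 37.9).
E[θ | data] = 10.2/(10.2+37.9) = 0.2121.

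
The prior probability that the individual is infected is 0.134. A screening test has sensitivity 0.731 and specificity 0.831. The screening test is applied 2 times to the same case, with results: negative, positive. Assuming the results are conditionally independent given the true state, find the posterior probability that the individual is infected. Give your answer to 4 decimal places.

With H the event that the individual is infected, the joint likelihood of the observed sequence is P(data|H) = 0.269·0.731 = 0.19664 and P(data|¬H) = 0.831·0.169 = 0.14044.
Bayes: P(H|data) = 0.134·0.19664 / (0.134·0.19664 + 0.866·0.14044) = 0.026350/0.14797 = 0.1781.

Posterior P(H) ≈ 0.1781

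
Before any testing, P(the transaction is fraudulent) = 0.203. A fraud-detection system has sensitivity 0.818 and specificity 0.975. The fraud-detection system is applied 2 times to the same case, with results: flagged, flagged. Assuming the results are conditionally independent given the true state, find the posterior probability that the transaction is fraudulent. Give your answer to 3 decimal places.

Posterior P(H) ≈ 0.996

With H the event that the transaction is fraudulent, the joint likelihood of the observed sequence is P(data|H) = 0.818·0.818 = 0.66912 and P(data|¬H) = 0.025·0.025 = 0.00062500.
Bayes: P(H|data) = 0.203·0.66912 / (0.203·0.66912 + 0.797·0.00062500) = 0.13583/0.13633 = 0.9963.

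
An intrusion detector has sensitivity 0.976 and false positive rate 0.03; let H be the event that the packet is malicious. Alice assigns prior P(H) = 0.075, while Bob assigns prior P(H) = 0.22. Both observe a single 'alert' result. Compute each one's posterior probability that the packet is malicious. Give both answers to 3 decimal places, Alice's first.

P('+'|H) = 0.976, P('+'|¬H) = 0.03.
Alice: numerator 0.976·0.075 = 0.073200; evidence = 0.073200+0.03·0.925 = 0.10095; posterior = 0.725.
Bob: numerator 0.976·0.22 = 0.21472; evidence = 0.21472+0.03·0.78 = 0.23812; posterior = 0.902.

Alice: 0.725; Bob: 0.902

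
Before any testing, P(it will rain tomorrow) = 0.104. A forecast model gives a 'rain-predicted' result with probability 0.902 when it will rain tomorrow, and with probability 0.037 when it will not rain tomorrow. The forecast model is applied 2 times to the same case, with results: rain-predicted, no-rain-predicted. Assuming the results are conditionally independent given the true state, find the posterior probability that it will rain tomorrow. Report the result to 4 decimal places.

Posterior P(H) ≈ 0.2236

With H the event that it will rain tomorrow, the joint likelihood of the observed sequence is P(data|H) = 0.902·0.098 = 0.088396 and P(data|¬H) = 0.037·0.963 = 0.035631.
Bayes: P(H|data) = 0.104·0.088396 / (0.104·0.088396 + 0.896·0.035631) = 0.0091932/0.041119 = 0.2236.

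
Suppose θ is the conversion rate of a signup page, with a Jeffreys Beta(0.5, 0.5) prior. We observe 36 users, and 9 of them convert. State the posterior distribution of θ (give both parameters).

Posterior: Beta(9.5, 27.5)

Observing 9 successes and 27 failures updates Beta(0.5, 0.5) by adding the success and failure counts to the two shape parameters: α = 0.5+9 = 9.5, β = 0.5+27 = 27.5.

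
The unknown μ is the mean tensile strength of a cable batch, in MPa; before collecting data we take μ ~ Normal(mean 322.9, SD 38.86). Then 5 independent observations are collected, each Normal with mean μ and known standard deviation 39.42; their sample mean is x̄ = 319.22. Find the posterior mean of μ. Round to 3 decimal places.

Posterior mean ≈ 319.848

Prior precision 1/τ₀² = 1/38.86² = 0.00066221; data precision n/σ² = 5/39.42² = 0.00321763.
Posterior precision = 0.00066221 + 0.00321763 = 0.00387984.
Posterior mean = (0.00066221·322.9 + 0.00321763·319.22) / 0.00387984 = 319.848.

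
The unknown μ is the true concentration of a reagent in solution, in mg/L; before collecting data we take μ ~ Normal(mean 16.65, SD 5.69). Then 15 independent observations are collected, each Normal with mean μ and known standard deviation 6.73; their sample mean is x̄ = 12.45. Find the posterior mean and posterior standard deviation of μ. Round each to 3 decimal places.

Posterior mean ≈ 12.808; posterior SD ≈ 1.662

With known σ, the Normal prior is conjugate. Weight on the data is w = (n/σ²)/(n/σ² + 1/τ₀²) = 0.331178/(0.331178+0.0308870) = 0.91469.
Posterior mean = w·x̄ + (1−w)·μ₀ = 0.91469·12.45 + 0.085308·16.65 = 12.808. Posterior variance = 1/(0.331178+0.0308870) = 2.76194, so SD = 1.662.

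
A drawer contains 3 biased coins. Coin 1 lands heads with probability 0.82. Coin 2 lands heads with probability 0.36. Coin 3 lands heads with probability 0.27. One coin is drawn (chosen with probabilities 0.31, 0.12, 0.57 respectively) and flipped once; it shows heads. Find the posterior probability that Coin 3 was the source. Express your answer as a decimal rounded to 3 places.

Tabulate prior·likelihood by source: [1] prior 0.31, lik 0.82, product 0.2542; [2] prior 0.12, lik 0.36, product 0.04320; [3] prior 0.57, lik 0.27, product 0.1539.
Normalizing constant = 0.45130; the posterior for Coin 3 is its product over the sum, 0.1539/0.45130 = 0.341.

Posterior probability ≈ 0.341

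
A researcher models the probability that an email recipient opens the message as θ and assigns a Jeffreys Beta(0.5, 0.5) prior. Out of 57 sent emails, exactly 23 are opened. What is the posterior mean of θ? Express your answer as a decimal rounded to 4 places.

Observing 23 successes and 34 failures updates Beta(0.5, 0.5) by adding the success and failure counts to the two shape parameters: α = 0.5+23 = 23.5, β = 0.5+34 = 34.5.
Posterior mean = α/(α+β) = 23.5/58 = 0.4052.

Posterior mean ≈ 0.4052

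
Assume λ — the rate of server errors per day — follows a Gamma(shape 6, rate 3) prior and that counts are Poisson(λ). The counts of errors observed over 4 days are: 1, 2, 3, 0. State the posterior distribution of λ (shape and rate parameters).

Total count ∑xᵢ = 6 over n = 4 days.
Gamma is conjugate to the Poisson likelihood: posterior is Gamma(shape = 6+6 = 12, rate = 3+4 = 7).

Posterior: Gamma(shape=12, rate=7)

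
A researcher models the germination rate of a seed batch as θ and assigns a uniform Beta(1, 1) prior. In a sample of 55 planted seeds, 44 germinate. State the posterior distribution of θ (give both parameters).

Posterior: Beta(45, 12)

The binomial likelihood is conjugate to the Beta prior: with 44 successes and 11 failures, the posterior is Beta(1+44, 1+11) = Beta(45, 12).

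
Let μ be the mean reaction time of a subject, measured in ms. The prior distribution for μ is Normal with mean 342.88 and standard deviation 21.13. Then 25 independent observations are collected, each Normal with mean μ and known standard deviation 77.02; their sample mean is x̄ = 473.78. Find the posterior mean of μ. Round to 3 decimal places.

With known σ, the Normal prior is conjugate. Weight on the data is w = (n/σ²)/(n/σ² + 1/τ₀²) = 0.00421437/(0.00421437+0.00223976) = 0.65297.
Posterior mean = w·x̄ + (1−w)·μ₀ = 0.65297·473.78 + 0.34703·342.88 = 428.354.

Posterior mean ≈ 428.354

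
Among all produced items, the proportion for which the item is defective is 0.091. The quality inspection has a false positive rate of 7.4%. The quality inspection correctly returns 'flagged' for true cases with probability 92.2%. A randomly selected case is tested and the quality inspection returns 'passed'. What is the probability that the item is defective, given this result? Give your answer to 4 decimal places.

P(H | E) ≈ 0.0084

Write H for 'the item is defective'. Prior odds H:¬H = 0.091/0.909 = 0.10011. For the 'passed' outcome, the likelihood ratio is 0.078/0.926 = 0.084233.
Posterior odds = 0.10011 × 0.084233 = 0.0084326, so P(H|E) = 0.0084326/(1+0.0084326) = 0.0084.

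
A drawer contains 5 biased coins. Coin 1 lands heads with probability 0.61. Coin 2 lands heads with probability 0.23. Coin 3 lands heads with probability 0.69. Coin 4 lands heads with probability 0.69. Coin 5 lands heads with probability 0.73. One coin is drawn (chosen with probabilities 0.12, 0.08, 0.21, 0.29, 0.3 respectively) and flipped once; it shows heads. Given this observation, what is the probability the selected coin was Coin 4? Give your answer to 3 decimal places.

Tabulate prior·likelihood by source: [1] prior 0.12, lik 0.61, product 0.07320; [2] prior 0.08, lik 0.23, product 0.01840; [3] prior 0.21, lik 0.69, product 0.1449; [4] prior 0.29, lik 0.69, product 0.2001; [5] prior 0.3, lik 0.73, product 0.2190.
Normalizing constant = 0.65560; the posterior for Coin 4 is its product over the sum, 0.2001/0.65560 = 0.305.

Posterior probability ≈ 0.305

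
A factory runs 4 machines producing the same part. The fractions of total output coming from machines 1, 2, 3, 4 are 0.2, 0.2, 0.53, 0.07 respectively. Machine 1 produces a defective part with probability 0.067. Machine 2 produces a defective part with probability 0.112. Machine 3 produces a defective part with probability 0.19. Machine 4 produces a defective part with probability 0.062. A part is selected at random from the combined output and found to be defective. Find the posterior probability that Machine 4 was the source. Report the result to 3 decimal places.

Tabulate prior·likelihood by source: [1] prior 0.2, lik 0.067, product 0.01340; [2] prior 0.2, lik 0.112, product 0.02240; [3] prior 0.53, lik 0.19, product 0.1007; [4] prior 0.07, lik 0.062, product 0.004340.
Normalizing constant = 0.14084; the posterior for Machine 4 is its product over the sum, 0.004340/0.14084 = 0.031.

Posterior probability ≈ 0.031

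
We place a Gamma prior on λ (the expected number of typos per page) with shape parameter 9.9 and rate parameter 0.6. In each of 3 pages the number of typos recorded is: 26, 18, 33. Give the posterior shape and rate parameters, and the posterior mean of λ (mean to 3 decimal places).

The Poisson likelihood adds the total count to the shape and the number of exposure periods to the rate. Here ∑xᵢ = 77 and n = 3, so shape 9.9→86.9 and rate 0.6→3.6.
E[λ | data] = 86.9/3.6 = 24.139.

Posterior: Gamma(shape=86.9, rate=3.6); mean ≈ 24.139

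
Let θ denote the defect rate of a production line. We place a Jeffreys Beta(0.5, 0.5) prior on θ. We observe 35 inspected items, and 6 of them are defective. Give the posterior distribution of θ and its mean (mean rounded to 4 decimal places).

Observing 6 successes and 29 failures updates Beta(0.5, 0.5) by adding the success and failure counts to the two shape parameters: α = 0.5+6 = 6.5, β = 0.5+29 = 29.5.
Posterior mean = α/(α+β) = 6.5/36 = 0.1806.

Posterior: Beta(6.5, 29.5); mean ≈ 0.1806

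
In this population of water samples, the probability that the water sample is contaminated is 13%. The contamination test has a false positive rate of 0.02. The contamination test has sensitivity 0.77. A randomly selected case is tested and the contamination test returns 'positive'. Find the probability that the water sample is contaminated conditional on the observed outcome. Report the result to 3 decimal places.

Write H for 'the water sample is contaminated'. Prior odds H:¬H = 0.13/0.87 = 0.14943. For the 'positive' outcome, the likelihood ratio is 0.77/0.02 = 38.500.
Posterior odds = 0.14943 × 38.500 = 5.7529, so P(H|E) = 5.7529/(1+5.7529) = 0.852.

P(H | E) ≈ 0.852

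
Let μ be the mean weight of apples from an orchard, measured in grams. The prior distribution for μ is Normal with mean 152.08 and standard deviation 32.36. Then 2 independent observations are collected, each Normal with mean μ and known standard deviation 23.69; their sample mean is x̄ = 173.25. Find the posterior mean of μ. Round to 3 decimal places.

Posterior mean ≈ 168.776

With known σ, the Normal prior is conjugate. Weight on the data is w = (n/σ²)/(n/σ² + 1/τ₀²) = 0.00356369/(0.00356369+0.00095496) = 0.78866.
Posterior mean = w·x̄ + (1−w)·μ₀ = 0.78866·173.25 + 0.21134·152.08 = 168.776.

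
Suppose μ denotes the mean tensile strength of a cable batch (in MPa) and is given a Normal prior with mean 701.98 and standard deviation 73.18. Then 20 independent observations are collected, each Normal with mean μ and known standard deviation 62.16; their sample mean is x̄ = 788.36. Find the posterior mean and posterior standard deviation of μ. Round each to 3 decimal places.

Posterior mean ≈ 785.352; posterior SD ≈ 13.655

Prior precision 1/τ₀² = 1/73.18² = 0.00018673; data precision n/σ² = 20/62.16² = 0.00517616.
Posterior precision = 0.00018673 + 0.00517616 = 0.00536289, giving posterior SD = 1/√0.00536289 = 13.655.
Posterior mean = (0.00018673·701.98 + 0.00517616·788.36) / 0.00536289 = 785.352.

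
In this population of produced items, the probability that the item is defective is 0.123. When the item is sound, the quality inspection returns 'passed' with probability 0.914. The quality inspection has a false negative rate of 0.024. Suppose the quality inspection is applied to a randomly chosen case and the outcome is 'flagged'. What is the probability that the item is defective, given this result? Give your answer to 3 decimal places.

P(H | E) ≈ 0.614

Let H be the event that the item is defective. P(H) = 0.123, so P(¬H) = 0.877. With E the 'flagged' result, P(E|H) = 0.976 and P(E|¬H) = 0.086.
P(E) = 0.976·0.123 + 0.086·0.877 = 0.12005 + 0.075422 = 0.19547.
By Bayes' theorem, P(H|E) = 0.12005 / 0.19547 = 0.614.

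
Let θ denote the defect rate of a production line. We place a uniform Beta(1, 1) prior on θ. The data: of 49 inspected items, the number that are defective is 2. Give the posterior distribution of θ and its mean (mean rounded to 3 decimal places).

Posterior: Beta(3, 48); mean ≈ 0.059

The binomial likelihood is conjugate to the Beta prior: with 2 successes and 47 failures, the posterior is Beta(1+2, 1+47) = Beta(3, 48).
Posterior mean = α/(α+β) = 3/51 = 0.059.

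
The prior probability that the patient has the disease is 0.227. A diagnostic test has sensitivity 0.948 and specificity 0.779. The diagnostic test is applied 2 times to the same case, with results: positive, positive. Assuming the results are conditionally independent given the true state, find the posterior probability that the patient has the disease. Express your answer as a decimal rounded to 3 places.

Posterior P(H) ≈ 0.844

With H the event that the patient has the disease, the joint likelihood of the observed sequence is P(data|H) = 0.948·0.948 = 0.89870 and P(data|¬H) = 0.221·0.221 = 0.048841.
Bayes: P(H|data) = 0.227·0.89870 / (0.227·0.89870 + 0.773·0.048841) = 0.20401/0.24176 = 0.8438.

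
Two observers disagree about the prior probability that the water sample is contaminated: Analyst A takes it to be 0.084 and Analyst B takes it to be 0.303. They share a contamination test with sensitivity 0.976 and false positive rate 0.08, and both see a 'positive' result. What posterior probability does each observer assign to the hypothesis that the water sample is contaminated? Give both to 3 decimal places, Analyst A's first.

The likelihood ratio for a 'positive' result is 0.976/0.08 = 12.200.
Analyst A: prior odds 0.084/0.916 = 0.091703; posterior odds 1.1188; posterior probability 0.528.
Analyst B: prior odds 0.303/0.697 = 0.43472; posterior odds 5.3036; posterior probability 0.841.

Analyst A: 0.528; Analyst B: 0.841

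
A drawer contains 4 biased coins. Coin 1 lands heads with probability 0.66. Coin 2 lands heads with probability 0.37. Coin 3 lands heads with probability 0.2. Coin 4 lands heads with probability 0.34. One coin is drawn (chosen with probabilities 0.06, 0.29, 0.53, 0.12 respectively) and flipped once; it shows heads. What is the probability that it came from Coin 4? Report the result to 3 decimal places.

Posterior probability ≈ 0.139

P(heads|C1) = 0.66; P(heads|C2) = 0.37; P(heads|C3) = 0.2; P(heads|C4) = 0.34.
Prior × likelihood for each source: 0.06·0.66=0.03960, 0.29·0.37=0.1073, 0.53·0.2=0.1060, 0.12·0.34=0.04080. Summing gives P(heads) = 0.29370.
P(Coin 4 | heads) = 0.04080 / 0.29370 = 0.139.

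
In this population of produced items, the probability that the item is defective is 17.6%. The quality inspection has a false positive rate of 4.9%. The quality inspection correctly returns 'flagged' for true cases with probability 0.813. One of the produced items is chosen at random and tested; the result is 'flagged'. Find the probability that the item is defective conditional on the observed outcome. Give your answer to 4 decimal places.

Let H be the event that the item is defective. P(H) = 0.176, so P(¬H) = 0.824. With E the 'flagged' result, P(E|H) = 0.813 and P(E|¬H) = 0.049.
P(E) = 0.813·0.176 + 0.049·0.824 = 0.14309 + 0.040376 = 0.18346.
By Bayes' theorem, P(H|E) = 0.14309 / 0.18346 = 0.7799.

P(H | E) ≈ 0.7799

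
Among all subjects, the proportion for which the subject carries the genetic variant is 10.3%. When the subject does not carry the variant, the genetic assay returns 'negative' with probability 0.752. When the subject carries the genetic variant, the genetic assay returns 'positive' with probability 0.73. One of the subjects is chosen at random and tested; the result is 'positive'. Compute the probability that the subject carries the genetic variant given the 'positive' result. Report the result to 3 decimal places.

Let H be the event that the subject carries the genetic variant. P(H) = 0.103, so P(¬H) = 0.897. With E the 'positive' result, P(E|H) = 0.73 and P(E|¬H) = 0.248.
P(E) = 0.73·0.103 + 0.248·0.897 = 0.075190 + 0.22246 = 0.29765.
By Bayes' theorem, P(H|E) = 0.075190 / 0.29765 = 0.253.

P(H | E) ≈ 0.253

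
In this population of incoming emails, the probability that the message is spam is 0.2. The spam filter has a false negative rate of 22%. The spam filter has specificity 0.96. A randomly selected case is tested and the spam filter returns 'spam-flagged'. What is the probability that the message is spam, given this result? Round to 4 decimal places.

Let H be the event that the message is spam. P(H) = 0.2, so P(¬H) = 0.8. With E the 'spam-flagged' result, P(E|H) = 0.78 and P(E|¬H) = 0.04.
P(E) = 0.78·0.2 + 0.04·0.8 = 0.15600 + 0.032000 = 0.18800.
By Bayes' theorem, P(H|E) = 0.15600 / 0.18800 = 0.8298.

P(H | E) ≈ 0.8298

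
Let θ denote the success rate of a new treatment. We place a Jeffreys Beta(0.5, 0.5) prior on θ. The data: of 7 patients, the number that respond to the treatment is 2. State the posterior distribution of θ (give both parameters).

The binomial likelihood is conjugate to the Beta prior: with 2 successes and 5 failures, the posterior is Beta(0.5+2, 0.5+5) = Beta(2.5, 5.5).

Posterior: Beta(2.5, 5.5)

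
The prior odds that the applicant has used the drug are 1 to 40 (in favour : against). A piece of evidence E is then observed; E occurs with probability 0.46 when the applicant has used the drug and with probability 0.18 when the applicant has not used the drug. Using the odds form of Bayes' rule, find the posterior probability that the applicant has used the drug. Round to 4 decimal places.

Prior odds = 1/40 = 0.025000. In log-odds, ln(0.025000) = -3.6889.
Add log likelihood ratio: ln(2.5556) = 0.93827.
Posterior log-odds = -2.7506, so posterior odds = exp(-2.7506) = 0.063889. Converting, P(H|E) = 0.063889/1.0639 = 0.0601.

Posterior probability ≈ 0.0601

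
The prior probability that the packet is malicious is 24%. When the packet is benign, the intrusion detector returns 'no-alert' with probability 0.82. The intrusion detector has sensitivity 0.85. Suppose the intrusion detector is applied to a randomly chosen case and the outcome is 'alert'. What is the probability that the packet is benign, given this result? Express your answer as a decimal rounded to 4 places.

Let H be the event that the packet is malicious. P(H) = 0.24, so P(¬H) = 0.76. With E the 'alert' result, P(E|H) = 0.85 and P(E|¬H) = 0.18.
P(E) = 0.85·0.24 + 0.18·0.76 = 0.20400 + 0.13680 = 0.34080.
By Bayes' theorem, P(H|E) = 0.20400 / 0.34080 = 0.5986. Hence P(¬H|E) = 1 − 0.5986 = 0.4014.

P(¬H | E) ≈ 0.4014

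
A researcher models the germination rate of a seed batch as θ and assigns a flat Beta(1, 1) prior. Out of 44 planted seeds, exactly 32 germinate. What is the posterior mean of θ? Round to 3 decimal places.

The binomial likelihood is conjugate to the Beta prior: with 32 successes and 12 failures, the posterior is Beta(1+32, 1+12) = Beta(33, 13).
Posterior mean = α/(α+β) = 33/46 = 0.717.

Posterior mean ≈ 0.717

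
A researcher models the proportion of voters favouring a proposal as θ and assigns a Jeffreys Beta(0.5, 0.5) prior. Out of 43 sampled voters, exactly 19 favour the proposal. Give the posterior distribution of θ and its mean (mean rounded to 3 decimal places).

Observing 19 successes and 24 failures updates Beta(0.5, 0.5) by adding the success and failure counts to the two shape parameters: α = 0.5+19 = 19.5, β = 0.5+24 = 24.5.
E[θ | data] = 19.5/(19.5+24.5) = 0.443.

Posterior: Beta(19.5, 24.5); mean ≈ 0.443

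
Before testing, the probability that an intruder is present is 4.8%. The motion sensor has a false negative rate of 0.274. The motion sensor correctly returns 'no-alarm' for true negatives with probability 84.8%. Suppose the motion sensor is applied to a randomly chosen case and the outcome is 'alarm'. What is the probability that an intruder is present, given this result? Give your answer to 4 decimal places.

P(H | E) ≈ 0.1941

Write H for 'an intruder is present'. Prior odds H:¬H = 0.048/0.952 = 0.050420. For the 'alarm' outcome, the likelihood ratio is 0.726/0.152 = 4.7763.
Posterior odds = 0.050420 × 4.7763 = 0.24082, so P(H|E) = 0.24082/(1+0.24082) = 0.1941.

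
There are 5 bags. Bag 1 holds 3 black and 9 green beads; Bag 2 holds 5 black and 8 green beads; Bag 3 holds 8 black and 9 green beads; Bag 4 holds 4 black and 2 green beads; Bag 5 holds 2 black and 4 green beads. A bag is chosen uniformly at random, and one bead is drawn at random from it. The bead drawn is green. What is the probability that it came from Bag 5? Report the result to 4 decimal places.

Posterior probability ≈ 0.2303

Tabulate prior·likelihood by source: [1] prior 0.2, lik 0.75, product 0.1500; [2] prior 0.2, lik 0.6154, product 0.1231; [3] prior 0.2, lik 0.5294, product 0.1059; [4] prior 0.2, lik 0.3333, product 0.06667; [5] prior 0.2, lik 0.6667, product 0.1333.
Normalizing constant = 0.57896; the posterior for Bag 5 is its product over the sum, 0.1333/0.57896 = 0.2303.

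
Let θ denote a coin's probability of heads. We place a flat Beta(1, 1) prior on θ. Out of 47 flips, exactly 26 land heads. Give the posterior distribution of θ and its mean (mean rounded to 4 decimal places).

The binomial likelihood is conjugate to the Beta prior: with 26 successes and 21 failures, the posterior is Beta(1+26, 1+21) = Beta(27, 22).
Posterior mean = α/(α+β) = 27/49 = 0.5510.

Posterior: Beta(27, 22); mean ≈ 0.5510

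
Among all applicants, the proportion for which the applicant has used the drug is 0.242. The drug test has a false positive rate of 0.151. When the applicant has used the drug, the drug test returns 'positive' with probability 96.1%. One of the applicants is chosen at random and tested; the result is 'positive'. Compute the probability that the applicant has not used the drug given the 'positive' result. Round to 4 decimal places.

Write H for 'the applicant has used the drug'. Prior odds H:¬H = 0.242/0.758 = 0.31926. For the 'positive' outcome, the likelihood ratio is 0.961/0.151 = 6.3642.
Posterior odds = 0.31926 × 6.3642 = 2.0319, so P(H|E) = 2.0319/(1+2.0319) = 0.6702. Then P(¬H|E) = 1 − 0.6702 = 0.3298.

P(¬H | E) ≈ 0.3298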